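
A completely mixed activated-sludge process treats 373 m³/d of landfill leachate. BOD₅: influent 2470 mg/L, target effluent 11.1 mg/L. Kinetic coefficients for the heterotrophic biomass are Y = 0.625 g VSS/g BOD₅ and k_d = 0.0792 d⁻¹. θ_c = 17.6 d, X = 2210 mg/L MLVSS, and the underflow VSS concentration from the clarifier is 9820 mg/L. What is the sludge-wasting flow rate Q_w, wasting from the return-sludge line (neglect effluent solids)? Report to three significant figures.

Q_w ≈ 24.4 m³/d

Steady-state biomass mass balance: V·X·(1 + k_d·θ_c) = Y·Q·(S₀ − S)·θ_c, so V = 0.625 × 373 × (2470 − 11.1) × 17.6 / [2210 × (1 + 0.0792 × 17.6)] = 1.01×10^7 / 5291 = 1907 m³.
Wasting from the return line (neglecting effluent solids): Q_w = V·X / (θ_c·X_r) = 1907 × 2210 / (17.6 × 9820) = 24.38 m³/d.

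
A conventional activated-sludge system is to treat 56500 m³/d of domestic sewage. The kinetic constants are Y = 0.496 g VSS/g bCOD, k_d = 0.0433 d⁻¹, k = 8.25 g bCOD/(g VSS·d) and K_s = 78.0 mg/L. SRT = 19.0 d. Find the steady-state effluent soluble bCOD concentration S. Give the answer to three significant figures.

S ≈ 1.87 mg/L

For a completely mixed reactor with recycle the Lawrence–McCarty relation gives S = K_s·(1 + k_d·θ_c) / [θ_c·(Y·k − k_d) − 1] = 78.0 × (1 + 0.0433 × 19.0) / [19.0 × (0.496 × 8.25 − 0.0433) − 1] = 142.2 / 75.93 = 1.873 mg/L.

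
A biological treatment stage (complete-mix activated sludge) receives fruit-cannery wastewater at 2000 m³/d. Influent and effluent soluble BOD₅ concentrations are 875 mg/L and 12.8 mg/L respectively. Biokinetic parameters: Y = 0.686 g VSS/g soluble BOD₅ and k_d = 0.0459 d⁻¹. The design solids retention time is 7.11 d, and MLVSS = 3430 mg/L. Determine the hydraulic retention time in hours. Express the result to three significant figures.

τ ≈ 22.2 h

Steady-state biomass mass balance: V·X·(1 + k_d·θ_c) = Y·Q·(S₀ − S)·θ_c, so V = 0.686 × 2000 × (875 − 12.8) × 7.11 / [3430 × (1 + 0.0459 × 7.11)] = 8.41×10^6 / 4549 = 1849 m³.
HRT = V/Q = 1849 m³ / 2000 m³·d⁻¹ = 0.9244 d × 24 = 22.19 h.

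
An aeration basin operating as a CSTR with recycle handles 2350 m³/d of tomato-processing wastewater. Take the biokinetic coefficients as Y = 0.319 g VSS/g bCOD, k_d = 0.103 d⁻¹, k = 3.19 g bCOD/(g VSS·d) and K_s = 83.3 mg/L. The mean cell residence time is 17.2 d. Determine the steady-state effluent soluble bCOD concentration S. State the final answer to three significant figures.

Effluent substrate depends only on kinetics and SRT: S = K_s(1 + k_d θ_c) / [θ_c(Yk − k_d) − 1] = 83.3 × (1 + 0.103 × 17.2) / [17.2 × (0.319 × 3.19 − 0.103) − 1] = 230.9 / 14.73 = 15.67 mg/L.

S ≈ 15.7 mg/L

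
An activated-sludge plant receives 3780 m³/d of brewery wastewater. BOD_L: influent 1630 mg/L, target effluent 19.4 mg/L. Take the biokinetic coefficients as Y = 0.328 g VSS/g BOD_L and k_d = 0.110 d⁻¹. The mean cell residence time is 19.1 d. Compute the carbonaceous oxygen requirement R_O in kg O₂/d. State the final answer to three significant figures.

Y_obs = Y / (1 + k_d θ_c) = 0.328 / (1 + 0.110 × 19.1) = 0.328 / 3.101 = 0.1058.
Substrate removed = Q·(S₀ − S) = 3780 m³/d × (1630 − 19.4) g/m³ = 6.09×10^6 g/d = 6088 kg/d.
Net sludge production P_X = 0.1058 × 6088 = 643.9 kg VSS/d.
Carbonaceous O₂ demand = substrate oxidised − cell-mass equivalent = 6088 − 1.42 × 643.9 = 5174 kg O₂/d.

R_O ≈ 5170 kg O₂/d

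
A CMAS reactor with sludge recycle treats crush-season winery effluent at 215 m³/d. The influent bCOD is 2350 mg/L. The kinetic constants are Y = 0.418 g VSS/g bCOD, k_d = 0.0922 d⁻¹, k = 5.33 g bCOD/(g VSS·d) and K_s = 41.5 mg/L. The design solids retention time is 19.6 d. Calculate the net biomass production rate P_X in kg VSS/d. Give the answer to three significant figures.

From the Monod/SRT balance for a CMAS, S = K_s·(1+k_d θ_c)/[θ_c·(Y k − k_d) − 1] = 41.5 × (1 + 0.0922 × 19.6) / [19.6 × (0.418 × 5.33 − 0.0922) − 1] = 116.5 / 40.86 = 2.851 mg/L.
Y_obs = Y / (1 + k_d θ_c) = 0.418 / (1 + 0.0922 × 19.6) = 0.418 / 2.807 = 0.1489.
Q·(S₀ − S) = 215 × (2350 − 2.85) × 10⁻³ = 504.6 kg/d removed.
Biomass produced: P_X = Y_obs·Q·ΔS = 0.1489 × 504.6 ≈ 75.14 kg VSS/d.

P_X ≈ 75.1 kg VSS/d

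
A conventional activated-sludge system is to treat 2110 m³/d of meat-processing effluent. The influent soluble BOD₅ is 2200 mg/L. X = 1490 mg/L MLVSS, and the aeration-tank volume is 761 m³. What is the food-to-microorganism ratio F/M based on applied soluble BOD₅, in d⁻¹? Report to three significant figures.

F/M = Q·S₀ / (V·X) = 2110 × 2200 / (761.0 × 1490) = 4.094 g soluble BOD₅·(g VSS·d)⁻¹.

F/M ≈ 4.09 d⁻¹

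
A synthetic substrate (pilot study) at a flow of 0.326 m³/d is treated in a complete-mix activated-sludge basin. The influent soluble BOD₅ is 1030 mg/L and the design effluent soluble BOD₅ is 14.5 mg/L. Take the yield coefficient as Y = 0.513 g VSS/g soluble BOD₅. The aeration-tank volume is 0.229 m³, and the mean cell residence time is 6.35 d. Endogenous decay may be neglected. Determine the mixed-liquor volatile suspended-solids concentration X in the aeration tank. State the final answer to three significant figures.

Without decay, X = Y Q (S₀−S) θ_c / V = 0.513 × 0.326 × (1030 − 14.5) × 6.35 / 0.229 = 4709 mg/L.

X ≈ 4710 mg/L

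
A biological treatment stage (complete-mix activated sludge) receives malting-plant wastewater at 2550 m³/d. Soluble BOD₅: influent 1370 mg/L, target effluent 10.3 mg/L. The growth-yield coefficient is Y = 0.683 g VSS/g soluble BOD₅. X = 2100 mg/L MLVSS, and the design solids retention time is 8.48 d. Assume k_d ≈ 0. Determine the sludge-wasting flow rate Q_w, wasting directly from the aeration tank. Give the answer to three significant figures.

Q_w ≈ 1130 m³/d

With k_d = 0 the design equation reduces to V = Y Q (S₀−S) θ_c / X = 0.683 × 2550 × (1370 − 10.3) × 8.48 / 2100 = 9563 m³.
With mixed-liquor wasting, θ_c = V/Q_w, so Q_w = V/θ_c = 9563/8.48 = 1128 m³/d.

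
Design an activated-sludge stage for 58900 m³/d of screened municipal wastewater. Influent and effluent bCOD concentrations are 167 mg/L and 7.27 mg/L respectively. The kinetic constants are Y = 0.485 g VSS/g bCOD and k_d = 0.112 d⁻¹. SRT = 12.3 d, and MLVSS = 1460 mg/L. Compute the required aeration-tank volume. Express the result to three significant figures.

Steady-state biomass mass balance: V·X·(1 + k_d·θ_c) = Y·Q·(S₀ − S)·θ_c, so V = 0.485 × 58900 × (167 − 7.27) × 12.3 / [1460 × (1 + 0.112 × 12.3)] = 5.61×10^7 / 3471 = 16168 m³.

V ≈ 16200 m³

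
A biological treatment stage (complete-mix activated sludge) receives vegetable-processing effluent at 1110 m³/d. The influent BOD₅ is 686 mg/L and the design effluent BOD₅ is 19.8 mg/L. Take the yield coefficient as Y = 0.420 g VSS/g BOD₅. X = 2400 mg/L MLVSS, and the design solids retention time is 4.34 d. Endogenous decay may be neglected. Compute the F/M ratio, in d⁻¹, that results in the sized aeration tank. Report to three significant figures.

F/M ≈ 0.565 d⁻¹

With k_d = 0 the design equation reduces to V = Y Q (S₀−S) θ_c / X = 0.420 × 1110 × (686 − 19.8) × 4.34 / 2400 = 561.6 m³.
F/M = applied load / biomass = Q·S₀/(V·X) = 1110 × 686 / (561.6 × 2400) = 0.5649 d⁻¹.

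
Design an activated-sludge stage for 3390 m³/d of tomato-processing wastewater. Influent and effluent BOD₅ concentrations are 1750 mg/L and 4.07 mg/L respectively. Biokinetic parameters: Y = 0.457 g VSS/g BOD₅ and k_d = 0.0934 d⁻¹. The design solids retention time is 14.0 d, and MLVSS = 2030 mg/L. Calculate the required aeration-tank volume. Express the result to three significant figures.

Steady-state biomass mass balance: V·X·(1 + k_d·θ_c) = Y·Q·(S₀ − S)·θ_c, so V = 0.457 × 3390 × (1750 − 4.07) × 14.0 / [2030 × (1 + 0.0934 × 14.0)] = 3.79×10^7 / 4684 = 8084 m³.

V ≈ 8080 m³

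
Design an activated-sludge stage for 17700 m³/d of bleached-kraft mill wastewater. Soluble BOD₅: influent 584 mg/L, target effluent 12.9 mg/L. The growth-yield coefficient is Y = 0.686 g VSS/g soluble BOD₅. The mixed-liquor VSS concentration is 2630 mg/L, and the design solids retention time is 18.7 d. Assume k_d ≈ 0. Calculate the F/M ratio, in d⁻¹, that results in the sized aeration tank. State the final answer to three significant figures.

F/M ≈ 0.0797 d⁻¹

V·X = Y·Q·ΔS·θ_c gives V = 0.686 × 17700 × (584 − 12.9) × 18.7 / 2630 = 49306 m³.
Food-to-microorganism ratio F/M = Q S₀ / (V X) = 17700 × 584 / (49306 × 2630) = 0.07971 d⁻¹.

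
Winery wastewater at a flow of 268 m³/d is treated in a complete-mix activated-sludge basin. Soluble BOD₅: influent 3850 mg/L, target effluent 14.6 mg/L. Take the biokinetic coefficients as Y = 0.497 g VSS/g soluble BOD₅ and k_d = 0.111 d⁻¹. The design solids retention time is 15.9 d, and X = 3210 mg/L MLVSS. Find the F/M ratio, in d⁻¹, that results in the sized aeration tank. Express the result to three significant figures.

Steady-state biomass mass balance: V·X·(1 + k_d·θ_c) = Y·Q·(S₀ − S)·θ_c, so V = 0.497 × 268 × (3850 − 14.6) × 15.9 / [3210 × (1 + 0.111 × 15.9)] = 8.12×10^6 / 8875 = 915.2 m³.
F/M = applied load / biomass = Q·S₀/(V·X) = 268 × 3850 / (915.2 × 3210) = 0.3512 d⁻¹.

F/M ≈ 0.351 d⁻¹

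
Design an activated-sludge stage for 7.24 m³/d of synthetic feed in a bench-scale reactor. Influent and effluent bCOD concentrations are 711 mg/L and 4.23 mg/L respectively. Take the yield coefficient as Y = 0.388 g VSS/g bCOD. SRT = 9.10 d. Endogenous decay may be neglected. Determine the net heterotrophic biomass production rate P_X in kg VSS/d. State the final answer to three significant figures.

Since k_d ≈ 0, Y_obs = Y = 0.388 g VSS/g bCOD.
Q·(S₀ − S) = 7.24 × (711 − 4.23) × 10⁻³ = 5.117 kg/d removed.
Biomass produced: P_X = Y_obs·Q·ΔS = 0.3880 × 5.117 ≈ 1.985 kg VSS/d.

P_X ≈ 1.99 kg VSS/d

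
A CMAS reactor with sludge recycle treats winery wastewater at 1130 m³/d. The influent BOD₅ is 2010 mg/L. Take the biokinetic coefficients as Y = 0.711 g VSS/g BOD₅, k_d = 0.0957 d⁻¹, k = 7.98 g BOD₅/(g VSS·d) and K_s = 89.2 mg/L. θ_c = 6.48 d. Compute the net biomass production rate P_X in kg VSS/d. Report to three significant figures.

P_X ≈ 995 kg VSS/d

For a completely mixed reactor with recycle the Lawrence–McCarty relation gives S = K_s·(1 + k_d·θ_c) / [θ_c·(Y·k − k_d) − 1] = 89.2 × (1 + 0.0957 × 6.48) / [6.48 × (0.711 × 7.98 − 0.0957) − 1] = 144.5 / 35.15 = 4.112 mg/L.
Correct the yield for decay: Y_obs = Y/(1 + k_d θ_c) = 0.711 / (1 + 0.0957 × 6.48) = 0.711 / 1.620 = 0.4389.
Substrate removed = Q·(S₀ − S) = 1130 m³/d × (2010 − 4.11) g/m³ = 2.27×10^6 g/d = 2267 kg/d.
P_X = Y_obs · Q(S₀ − S) = 0.4389 × 2267 = 994.7 kg VSS/d.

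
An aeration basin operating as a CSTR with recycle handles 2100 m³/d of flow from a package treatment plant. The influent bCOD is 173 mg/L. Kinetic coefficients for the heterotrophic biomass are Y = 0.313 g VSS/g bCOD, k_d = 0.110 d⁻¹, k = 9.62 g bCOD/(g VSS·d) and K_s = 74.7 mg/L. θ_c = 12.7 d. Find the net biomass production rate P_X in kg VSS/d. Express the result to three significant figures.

P_X ≈ 46.1 kg VSS/d

Effluent substrate depends only on kinetics and SRT: S = K_s(1 + k_d θ_c) / [θ_c(Yk − k_d) − 1] = 74.7 × (1 + 0.110 × 12.7) / [12.7 × (0.313 × 9.62 − 0.110) − 1] = 179.1 / 35.84 = 4.995 mg/L.
The observed yield is Y_obs = Y/(1 + k_d·θ_c) = 0.313 / (1 + 0.110 × 12.7) = 0.313 / 2.397 = 0.1306 g VSS per g bCOD removed.
Q·(S₀ − S) = 2100 × (173 − 5.00) × 10⁻³ = 352.8 kg/d removed.
P_X = Y_obs · Q(S₀ − S) = 0.1306 × 352.8 = 46.07 kg VSS/d.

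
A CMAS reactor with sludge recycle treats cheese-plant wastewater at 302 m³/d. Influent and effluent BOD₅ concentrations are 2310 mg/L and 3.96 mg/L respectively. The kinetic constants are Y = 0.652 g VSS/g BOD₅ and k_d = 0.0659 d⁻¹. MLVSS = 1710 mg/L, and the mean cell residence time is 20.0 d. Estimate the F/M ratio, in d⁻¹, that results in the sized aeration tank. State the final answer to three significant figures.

From the SRT design equation V = Y Q (S₀−S) θ_c / [X (1 + k_d θ_c)] = 0.652 × 302 × (2310 − 3.96) × 20.0 / [1710 × (1 + 0.0659 × 20.0)] = 9.08×10^6 / 3964 = 2291 m³.
Food-to-microorganism ratio F/M = Q S₀ / (V X) = 302 × 2310 / (2291 × 1710) = 0.1781 d⁻¹.

F/M ≈ 0.178 d⁻¹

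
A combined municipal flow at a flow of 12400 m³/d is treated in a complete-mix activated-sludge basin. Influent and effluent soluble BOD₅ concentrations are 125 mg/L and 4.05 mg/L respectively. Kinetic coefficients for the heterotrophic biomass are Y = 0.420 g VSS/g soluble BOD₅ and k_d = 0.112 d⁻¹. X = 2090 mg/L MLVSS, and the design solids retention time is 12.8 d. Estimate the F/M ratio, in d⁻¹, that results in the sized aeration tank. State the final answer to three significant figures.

F/M ≈ 0.468 d⁻¹

Rearranging the biomass balance for a CMAS with decay, V = Y·Q·ΔS·θ_c / [X·(1+k_d θ_c)] = 0.420 × 12400 × (125 − 4.05) × 12.8 / [2090 × (1 + 0.112 × 12.8)] = 8.06×10^6 / 5086 = 1585 m³.
F/M = Q·S₀ / (V·X) = 12400 × 125 / (1585 × 2090) = 0.4678 g soluble BOD₅·(g VSS·d)⁻¹.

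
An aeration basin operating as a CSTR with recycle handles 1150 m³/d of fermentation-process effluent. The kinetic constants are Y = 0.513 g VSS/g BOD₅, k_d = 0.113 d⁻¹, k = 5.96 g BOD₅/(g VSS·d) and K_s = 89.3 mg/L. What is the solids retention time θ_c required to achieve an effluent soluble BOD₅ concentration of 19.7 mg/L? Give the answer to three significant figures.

θ_c ≈ 2.27 d

At the target effluent, Y k S/(K_s+S) = 0.513×5.96×19.7/109.0 = 0.5526 d⁻¹.
Then 1/θ_c = μ − k_d = 0.5526 − 0.113 = 0.4396 d⁻¹, giving θ_c = 2.275 d.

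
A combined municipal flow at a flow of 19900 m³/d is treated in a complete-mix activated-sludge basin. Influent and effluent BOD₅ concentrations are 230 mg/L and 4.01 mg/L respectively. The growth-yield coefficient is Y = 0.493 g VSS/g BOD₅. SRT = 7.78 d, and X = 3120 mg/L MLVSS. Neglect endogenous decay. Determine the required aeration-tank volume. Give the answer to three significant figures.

V·X = Y·Q·ΔS·θ_c gives V = 0.493 × 19900 × (230 − 4.01) × 7.78 / 3120 = 5529 m³.

V ≈ 5530 m³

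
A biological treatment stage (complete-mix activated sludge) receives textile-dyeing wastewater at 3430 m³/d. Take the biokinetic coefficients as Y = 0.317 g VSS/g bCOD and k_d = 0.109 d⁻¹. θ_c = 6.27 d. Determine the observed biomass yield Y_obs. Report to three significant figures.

The observed yield is Y_obs = Y/(1 + k_d·θ_c) = 0.317 / (1 + 0.109 × 6.27) = 0.317 / 1.683 = 0.1883 g VSS per g bCOD removed.

Y_obs ≈ 0.188 g VSS/g bCOD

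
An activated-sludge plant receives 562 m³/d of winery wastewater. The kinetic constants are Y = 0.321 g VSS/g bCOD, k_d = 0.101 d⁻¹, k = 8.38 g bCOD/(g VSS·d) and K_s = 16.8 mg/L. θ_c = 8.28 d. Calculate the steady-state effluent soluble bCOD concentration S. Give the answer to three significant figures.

For a completely mixed reactor with recycle the Lawrence–McCarty relation gives S = K_s·(1 + k_d·θ_c) / [θ_c·(Y·k − k_d) − 1] = 16.8 × (1 + 0.101 × 8.28) / [8.28 × (0.321 × 8.38 − 0.101) − 1] = 30.85 / 20.44 = 1.510 mg/L.

S ≈ 1.51 mg/L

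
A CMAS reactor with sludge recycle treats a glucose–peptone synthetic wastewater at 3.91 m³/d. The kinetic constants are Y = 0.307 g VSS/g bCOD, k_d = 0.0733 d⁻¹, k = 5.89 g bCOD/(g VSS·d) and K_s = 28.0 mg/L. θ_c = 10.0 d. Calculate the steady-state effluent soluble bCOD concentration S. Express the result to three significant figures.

Effluent substrate depends only on kinetics and SRT: S = K_s(1 + k_d θ_c) / [θ_c(Yk − k_d) − 1] = 28.0 × (1 + 0.0733 × 10.0) / [10.0 × (0.307 × 5.89 − 0.0733) − 1] = 48.52 / 16.35 = 2.968 mg/L.

S ≈ 2.97 mg/L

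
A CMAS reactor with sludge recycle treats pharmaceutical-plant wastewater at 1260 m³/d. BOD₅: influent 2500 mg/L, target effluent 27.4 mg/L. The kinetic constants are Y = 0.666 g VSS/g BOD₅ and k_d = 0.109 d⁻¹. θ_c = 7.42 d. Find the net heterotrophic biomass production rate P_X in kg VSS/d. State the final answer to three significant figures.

P_X ≈ 1150 kg VSS/d

Observed yield with endogenous decay: Y_obs = Y / (1 + k_d·θ_c) = 0.666 / (1 + 0.109 × 7.42) = 0.666 / 1.809 = 0.3682 g VSS/g BOD₅.
Mass of BOD₅ removed per day: Q(S₀ − S) = 1260 × 2473 g/m³ = 3115 kg/d.
Biomass produced: P_X = Y_obs·Q·ΔS = 0.3682 × 3115 ≈ 1147 kg VSS/d.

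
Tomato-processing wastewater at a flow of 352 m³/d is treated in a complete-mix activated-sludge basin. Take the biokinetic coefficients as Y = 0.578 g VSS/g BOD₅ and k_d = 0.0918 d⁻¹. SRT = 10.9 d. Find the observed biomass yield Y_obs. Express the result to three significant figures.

Y_obs ≈ 0.289 g VSS/g BOD₅

Y_obs = Y / (1 + k_d θ_c) = 0.578 / (1 + 0.0918 × 10.9) = 0.578 / 2.001 = 0.2889.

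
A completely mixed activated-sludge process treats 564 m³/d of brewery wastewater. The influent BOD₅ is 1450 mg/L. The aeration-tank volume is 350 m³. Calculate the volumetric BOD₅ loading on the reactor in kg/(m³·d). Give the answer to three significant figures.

L_v ≈ 2.34 kg BOD₅/(m³·d)

Applied BOD₅ load per unit volume = Q·S₀/V = (564 × 1450/1000)/350.0 = 2.337 kg BOD₅·m⁻³·d⁻¹.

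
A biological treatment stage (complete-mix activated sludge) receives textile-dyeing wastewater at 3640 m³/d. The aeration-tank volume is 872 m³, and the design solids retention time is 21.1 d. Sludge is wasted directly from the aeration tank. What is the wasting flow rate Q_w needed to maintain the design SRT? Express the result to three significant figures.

With mixed-liquor wasting, θ_c = V/Q_w, so Q_w = V/θ_c = 872.0/21.1 = 41.33 m³/d.

Q_w ≈ 41.3 m³/d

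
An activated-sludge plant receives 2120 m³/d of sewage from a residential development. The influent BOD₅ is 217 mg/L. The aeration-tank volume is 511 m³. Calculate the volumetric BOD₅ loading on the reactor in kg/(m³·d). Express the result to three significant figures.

L_v ≈ 0.900 kg BOD₅/(m³·d)

Applied BOD₅ load per unit volume = Q·S₀/V = (2120 × 217/1000)/511.0 = 0.9003 kg BOD₅·m⁻³·d⁻¹.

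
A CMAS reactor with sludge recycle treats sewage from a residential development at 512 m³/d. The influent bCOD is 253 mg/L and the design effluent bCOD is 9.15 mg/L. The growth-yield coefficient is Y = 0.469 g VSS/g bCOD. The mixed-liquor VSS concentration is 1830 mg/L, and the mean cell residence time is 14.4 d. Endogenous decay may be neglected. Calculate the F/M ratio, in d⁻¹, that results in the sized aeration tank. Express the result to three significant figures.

With k_d = 0 the design equation reduces to V = Y Q (S₀−S) θ_c / X = 0.469 × 512 × (253 − 9.15) × 14.4 / 1830 = 460.8 m³.
F/M = applied load / biomass = Q·S₀/(V·X) = 512 × 253 / (460.8 × 1830) = 0.1536 d⁻¹.

F/M ≈ 0.154 d⁻¹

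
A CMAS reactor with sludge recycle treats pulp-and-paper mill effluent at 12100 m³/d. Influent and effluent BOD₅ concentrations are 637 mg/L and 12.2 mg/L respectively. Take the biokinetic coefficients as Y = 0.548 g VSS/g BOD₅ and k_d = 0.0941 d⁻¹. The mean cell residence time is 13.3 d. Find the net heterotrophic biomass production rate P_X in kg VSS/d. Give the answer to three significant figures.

Correct the yield for decay: Y_obs = Y/(1 + k_d θ_c) = 0.548 / (1 + 0.0941 × 13.3) = 0.548 / 2.252 = 0.2434.
Substrate removed = Q·(S₀ − S) = 12100 m³/d × (637 − 12.2) g/m³ = 7.56×10^6 g/d = 7560 kg/d.
Net biomass production P_X = Y_obs × Q·(S₀ − S) = 0.2434 × 7560 = 1840 kg VSS/d.

P_X ≈ 1840 kg VSS/d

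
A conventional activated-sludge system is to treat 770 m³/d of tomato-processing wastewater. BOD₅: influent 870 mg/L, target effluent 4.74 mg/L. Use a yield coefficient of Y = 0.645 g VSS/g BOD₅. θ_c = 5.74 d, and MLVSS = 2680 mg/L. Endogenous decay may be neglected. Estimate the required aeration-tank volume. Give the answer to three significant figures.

V ≈ 920 m³

With k_d = 0 the design equation reduces to V = Y Q (S₀−S) θ_c / X = 0.645 × 770 × (870 − 4.74) × 5.74 / 2680 = 920.4 m³.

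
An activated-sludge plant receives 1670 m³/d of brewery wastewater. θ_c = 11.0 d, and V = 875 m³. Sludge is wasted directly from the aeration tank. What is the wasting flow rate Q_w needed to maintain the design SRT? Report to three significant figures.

Q_w ≈ 79.5 m³/d

Wasting from the aeration tank: Q_w = V / θ_c = 875.0 / 11.0 = 79.55 m³/d.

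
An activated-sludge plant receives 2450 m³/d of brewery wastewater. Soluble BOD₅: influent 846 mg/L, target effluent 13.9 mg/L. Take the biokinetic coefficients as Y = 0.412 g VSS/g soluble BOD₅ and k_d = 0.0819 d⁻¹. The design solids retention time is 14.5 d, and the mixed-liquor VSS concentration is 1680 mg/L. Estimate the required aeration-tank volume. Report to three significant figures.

Rearranging the biomass balance for a CMAS with decay, V = Y·Q·ΔS·θ_c / [X·(1+k_d θ_c)] = 0.412 × 2450 × (846 − 13.9) × 14.5 / [1680 × (1 + 0.0819 × 14.5)] = 1.22×10^7 / 3675 = 3314 m³.

V ≈ 3310 m³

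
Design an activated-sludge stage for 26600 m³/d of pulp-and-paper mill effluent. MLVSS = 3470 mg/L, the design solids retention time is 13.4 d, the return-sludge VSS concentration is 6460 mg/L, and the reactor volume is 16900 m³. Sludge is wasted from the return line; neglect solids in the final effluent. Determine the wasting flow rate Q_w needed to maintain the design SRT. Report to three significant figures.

Q_w ≈ 677 m³/d

θ_c = V·X/(Q_w·X_r) when wasting from the recycle, so Q_w = V·X/(θ_c·X_r) = 16900 × 3470 / (13.4 × 6460) = 677.5 m³/d.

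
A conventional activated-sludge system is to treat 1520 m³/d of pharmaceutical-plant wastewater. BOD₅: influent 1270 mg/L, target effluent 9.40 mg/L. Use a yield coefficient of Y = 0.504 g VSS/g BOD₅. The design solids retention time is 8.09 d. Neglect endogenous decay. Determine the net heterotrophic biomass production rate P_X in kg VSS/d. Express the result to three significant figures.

P_X ≈ 966 kg VSS/d

No decay correction is needed, so Y_obs = Y = 0.504.
Substrate removed = Q·(S₀ − S) = 1520 m³/d × (1270 − 9.40) g/m³ = 1.92×10^6 g/d = 1916 kg/d.
So the net sludge growth is P_X = 0.5040 × 1916 = 965.7 kg VSS/d.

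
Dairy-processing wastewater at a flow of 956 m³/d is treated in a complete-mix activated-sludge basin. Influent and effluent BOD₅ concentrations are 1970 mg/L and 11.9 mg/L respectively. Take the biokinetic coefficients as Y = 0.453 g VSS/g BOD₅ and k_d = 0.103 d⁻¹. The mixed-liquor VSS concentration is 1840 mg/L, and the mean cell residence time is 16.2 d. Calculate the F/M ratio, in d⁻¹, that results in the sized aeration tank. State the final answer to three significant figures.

F/M ≈ 0.366 d⁻¹

Steady-state biomass mass balance: V·X·(1 + k_d·θ_c) = Y·Q·(S₀ − S)·θ_c, so V = 0.453 × 956 × (1970 − 11.9) × 16.2 / [1840 × (1 + 0.103 × 16.2)] = 1.37×10^7 / 4910 = 2798 m³.
Food-to-microorganism ratio F/M = Q S₀ / (V X) = 956 × 1970 / (2798 × 1840) = 0.3658 d⁻¹.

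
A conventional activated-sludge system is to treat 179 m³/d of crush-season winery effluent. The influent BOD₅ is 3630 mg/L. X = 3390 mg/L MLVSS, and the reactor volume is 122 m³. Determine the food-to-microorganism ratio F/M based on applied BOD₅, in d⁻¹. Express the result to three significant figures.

F/M = applied load / biomass = Q·S₀/(V·X) = 179 × 3630 / (122.0 × 3390) = 1.571 d⁻¹.

F/M ≈ 1.57 d⁻¹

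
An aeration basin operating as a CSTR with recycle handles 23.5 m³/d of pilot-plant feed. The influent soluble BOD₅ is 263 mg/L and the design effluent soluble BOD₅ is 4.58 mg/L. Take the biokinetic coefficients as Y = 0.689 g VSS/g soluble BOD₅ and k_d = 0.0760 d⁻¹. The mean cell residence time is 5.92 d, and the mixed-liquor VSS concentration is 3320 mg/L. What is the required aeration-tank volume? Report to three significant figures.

V ≈ 5.15 m³

Steady-state biomass mass balance: V·X·(1 + k_d·θ_c) = Y·Q·(S₀ − S)·θ_c, so V = 0.689 × 23.5 × (263 − 4.58) × 5.92 / [3320 × (1 + 0.0760 × 5.92)] = 2.48×10^4 / 4814 = 5.146 m³.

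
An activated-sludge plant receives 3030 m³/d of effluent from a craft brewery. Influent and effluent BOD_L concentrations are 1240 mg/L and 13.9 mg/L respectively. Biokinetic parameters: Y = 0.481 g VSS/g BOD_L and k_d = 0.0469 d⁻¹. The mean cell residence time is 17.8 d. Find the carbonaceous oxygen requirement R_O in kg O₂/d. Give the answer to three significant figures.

Observed yield with endogenous decay: Y_obs = Y / (1 + k_d·θ_c) = 0.481 / (1 + 0.0469 × 17.8) = 0.481 / 1.835 = 0.2622 g VSS/g BOD_L.
Mass of BOD_L removed per day: Q(S₀ − S) = 3030 × 1226 g/m³ = 3715 kg/d.
Biomass synthesised: P_X = Y_obs × 3715 = 973.9 kg VSS/d.
R_O = Q·(S₀ − S) − 1.42·P_X = 3715 − 1.42 × 973.9 = 2332 kg O₂/d.

R_O ≈ 2330 kg O₂/d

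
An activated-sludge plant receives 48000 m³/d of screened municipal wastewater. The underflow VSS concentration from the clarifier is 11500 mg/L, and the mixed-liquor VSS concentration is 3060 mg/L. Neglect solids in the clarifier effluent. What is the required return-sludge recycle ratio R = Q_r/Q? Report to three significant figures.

R ≈ 0.363

R = Q_r/Q = X/(X_r − X) = 3060 / (11500 − 3060) = 0.3626.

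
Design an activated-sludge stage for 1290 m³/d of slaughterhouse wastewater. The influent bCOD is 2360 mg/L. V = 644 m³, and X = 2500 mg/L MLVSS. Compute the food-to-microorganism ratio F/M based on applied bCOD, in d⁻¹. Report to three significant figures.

F/M ≈ 1.89 d⁻¹

F/M = applied load / biomass = Q·S₀/(V·X) = 1290 × 2360 / (644.0 × 2500) = 1.891 d⁻¹.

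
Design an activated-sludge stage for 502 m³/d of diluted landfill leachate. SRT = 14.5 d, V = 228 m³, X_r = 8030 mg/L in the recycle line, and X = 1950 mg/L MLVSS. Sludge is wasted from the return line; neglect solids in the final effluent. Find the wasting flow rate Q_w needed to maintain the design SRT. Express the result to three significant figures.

Q_w = (V·X)/(θ_c X_r) = 228.0 × 1950 / (14.5 × 8030) = 3.818 m³/d.

Q_w ≈ 3.82 m³/d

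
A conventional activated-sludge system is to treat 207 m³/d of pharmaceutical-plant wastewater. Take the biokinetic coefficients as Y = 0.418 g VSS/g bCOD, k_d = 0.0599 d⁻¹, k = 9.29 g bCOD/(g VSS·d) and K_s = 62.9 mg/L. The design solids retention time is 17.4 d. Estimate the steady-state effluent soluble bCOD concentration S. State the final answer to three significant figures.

Effluent substrate depends only on kinetics and SRT: S = K_s(1 + k_d θ_c) / [θ_c(Yk − k_d) − 1] = 62.9 × (1 + 0.0599 × 17.4) / [17.4 × (0.418 × 9.29 − 0.0599) − 1] = 128.5 / 65.53 = 1.960 mg/L.

S ≈ 1.96 mg/L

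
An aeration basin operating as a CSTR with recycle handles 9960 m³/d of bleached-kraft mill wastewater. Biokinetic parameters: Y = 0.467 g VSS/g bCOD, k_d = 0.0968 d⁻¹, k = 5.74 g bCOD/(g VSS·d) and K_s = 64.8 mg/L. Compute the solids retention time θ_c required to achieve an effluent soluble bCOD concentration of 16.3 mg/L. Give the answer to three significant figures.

θ_c ≈ 2.26 d

At the target effluent, Y k S/(K_s+S) = 0.467×5.74×16.3/81.10 = 0.5388 d⁻¹.
1/θ_c = 0.5388 − 0.0968 = 0.4420 d⁻¹, so θ_c = 2.263 d.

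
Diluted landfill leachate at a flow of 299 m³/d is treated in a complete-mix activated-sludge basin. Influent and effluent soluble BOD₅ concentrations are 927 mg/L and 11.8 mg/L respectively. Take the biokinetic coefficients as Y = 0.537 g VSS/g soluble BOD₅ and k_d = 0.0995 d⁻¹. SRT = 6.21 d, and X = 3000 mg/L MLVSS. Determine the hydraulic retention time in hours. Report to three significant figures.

Steady-state biomass mass balance: V·X·(1 + k_d·θ_c) = Y·Q·(S₀ − S)·θ_c, so V = 0.537 × 299 × (927 − 11.8) × 6.21 / [3000 × (1 + 0.0995 × 6.21)] = 9.13×10^5 / 4854 = 188.0 m³.
HRT = V/Q = 188.0 m³ / 299 m³·d⁻¹ = 0.6288 d × 24 = 15.09 h.

τ ≈ 15.1 h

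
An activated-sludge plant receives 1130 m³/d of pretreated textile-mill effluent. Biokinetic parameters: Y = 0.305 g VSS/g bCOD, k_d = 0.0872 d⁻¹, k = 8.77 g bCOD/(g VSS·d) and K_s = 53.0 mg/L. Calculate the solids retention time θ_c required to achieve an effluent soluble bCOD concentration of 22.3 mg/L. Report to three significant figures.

From 1/θ_c = Y·k·S/(K_s + S) − k_d: Y·k·S/(K_s+S) = 0.305 × 8.77 × 22.3 / (53.0 + 22.3) = 0.7922 d⁻¹.
Then 1/θ_c = μ − k_d = 0.7922 − 0.0872 = 0.7050 d⁻¹, giving θ_c = 1.419 d.

θ_c ≈ 1.42 d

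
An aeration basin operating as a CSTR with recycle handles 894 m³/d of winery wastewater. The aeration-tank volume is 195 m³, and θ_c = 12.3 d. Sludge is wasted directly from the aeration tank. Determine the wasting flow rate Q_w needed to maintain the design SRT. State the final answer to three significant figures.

For wasting at MLVSS concentration, Q_w = V/θ_c = 195.0/12.3 = 15.85 m³/d.

Q_w ≈ 15.9 m³/d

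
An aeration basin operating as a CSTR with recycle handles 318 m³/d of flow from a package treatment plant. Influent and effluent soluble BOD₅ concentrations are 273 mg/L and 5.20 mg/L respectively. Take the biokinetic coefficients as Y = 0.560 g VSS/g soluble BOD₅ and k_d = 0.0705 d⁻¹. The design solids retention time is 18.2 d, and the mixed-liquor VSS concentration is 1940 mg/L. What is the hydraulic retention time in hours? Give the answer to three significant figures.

From the SRT design equation V = Y Q (S₀−S) θ_c / [X (1 + k_d θ_c)] = 0.560 × 318 × (273 − 5.20) × 18.2 / [1940 × (1 + 0.0705 × 18.2)] = 8.68×10^5 / 4429 = 196.0 m³.
HRT = V/Q = 196.0 m³ / 318 m³·d⁻¹ = 0.6162 d × 24 = 14.79 h.

τ ≈ 14.8 h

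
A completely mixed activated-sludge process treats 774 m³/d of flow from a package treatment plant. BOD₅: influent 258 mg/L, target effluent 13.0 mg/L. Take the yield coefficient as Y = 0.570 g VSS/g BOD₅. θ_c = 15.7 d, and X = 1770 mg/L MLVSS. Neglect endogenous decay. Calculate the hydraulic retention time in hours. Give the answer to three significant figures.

V·X = Y·Q·ΔS·θ_c gives V = 0.570 × 774 × (258 − 13.0) × 15.7 / 1770 = 958.8 m³.
τ = V/Q = 958.8/774 = 1.239 d, or 29.73 h.

τ ≈ 29.7 h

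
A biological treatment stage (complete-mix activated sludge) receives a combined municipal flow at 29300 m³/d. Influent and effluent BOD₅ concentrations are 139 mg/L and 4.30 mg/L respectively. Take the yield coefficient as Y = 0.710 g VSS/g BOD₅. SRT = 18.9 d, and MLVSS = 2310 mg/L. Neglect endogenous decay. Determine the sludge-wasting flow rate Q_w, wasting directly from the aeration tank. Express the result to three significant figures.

Biomass mass balance (decay neglected): V·X = Y·Q·(S₀ − S)·θ_c, so V = 0.710 × 29300 × (139 − 4.30) × 18.9 / 2310 = 22927 m³.
With mixed-liquor wasting, θ_c = V/Q_w, so Q_w = V/θ_c = 22927/18.9 = 1213 m³/d.

Q_w ≈ 1210 m³/d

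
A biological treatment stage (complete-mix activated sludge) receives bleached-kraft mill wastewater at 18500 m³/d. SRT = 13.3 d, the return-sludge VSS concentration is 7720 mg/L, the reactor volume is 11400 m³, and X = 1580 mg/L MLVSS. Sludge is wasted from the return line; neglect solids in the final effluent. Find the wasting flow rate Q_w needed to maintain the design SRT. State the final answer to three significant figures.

θ_c = V·X/(Q_w·X_r) when wasting from the recycle, so Q_w = V·X/(θ_c·X_r) = 11400 × 1580 / (13.3 × 7720) = 175.4 m³/d.

Q_w ≈ 175 m³/d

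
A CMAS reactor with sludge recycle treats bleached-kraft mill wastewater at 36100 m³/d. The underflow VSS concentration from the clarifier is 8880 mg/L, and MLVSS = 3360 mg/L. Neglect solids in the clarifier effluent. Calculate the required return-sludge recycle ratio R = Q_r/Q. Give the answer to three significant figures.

Solids balance on the clarifier gives (1+R)X = R·X_r, so R = X/(X_r − X) = 3360 / (8880 − 3360) = 0.6087.

R ≈ 0.609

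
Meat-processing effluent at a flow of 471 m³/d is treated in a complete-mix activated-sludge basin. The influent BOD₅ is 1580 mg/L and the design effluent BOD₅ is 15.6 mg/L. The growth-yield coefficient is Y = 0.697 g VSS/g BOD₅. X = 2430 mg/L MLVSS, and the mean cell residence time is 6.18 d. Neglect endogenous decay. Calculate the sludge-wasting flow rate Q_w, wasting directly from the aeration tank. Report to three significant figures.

Biomass mass balance (decay neglected): V·X = Y·Q·(S₀ − S)·θ_c, so V = 0.697 × 471 × (1580 − 15.6) × 6.18 / 2430 = 1306 m³.
Wasting from the aeration tank: Q_w = V / θ_c = 1306 / 6.18 = 211.3 m³/d.

Q_w ≈ 211 m³/d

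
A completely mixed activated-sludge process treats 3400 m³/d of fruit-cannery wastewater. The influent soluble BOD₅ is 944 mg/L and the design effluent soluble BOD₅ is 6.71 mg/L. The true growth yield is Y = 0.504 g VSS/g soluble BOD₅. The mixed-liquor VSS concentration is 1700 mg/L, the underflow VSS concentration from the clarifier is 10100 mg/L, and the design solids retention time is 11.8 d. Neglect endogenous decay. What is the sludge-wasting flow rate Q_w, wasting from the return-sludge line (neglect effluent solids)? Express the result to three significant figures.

Q_w ≈ 159 m³/d

Biomass mass balance (decay neglected): V·X = Y·Q·(S₀ − S)·θ_c, so V = 0.504 × 3400 × (944 − 6.71) × 11.8 / 1700 = 11149 m³.
Q_w = (V·X)/(θ_c X_r) = 11149 × 1700 / (11.8 × 10100) = 159.0 m³/d.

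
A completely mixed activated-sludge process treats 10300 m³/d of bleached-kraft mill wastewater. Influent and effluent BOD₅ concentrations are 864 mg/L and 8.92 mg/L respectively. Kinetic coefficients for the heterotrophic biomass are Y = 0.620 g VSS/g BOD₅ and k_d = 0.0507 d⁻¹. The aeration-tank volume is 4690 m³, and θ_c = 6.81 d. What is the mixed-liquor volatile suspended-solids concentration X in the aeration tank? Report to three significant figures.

From V·X·(1 + k_d·θ_c) = Y·Q·(S₀ − S)·θ_c: X = 0.620 × 10300 × (864 − 8.92) × 6.81 / [4690 × (1 + 0.0507 × 6.81)] = 5894 mg/L.

X ≈ 5890 mg/L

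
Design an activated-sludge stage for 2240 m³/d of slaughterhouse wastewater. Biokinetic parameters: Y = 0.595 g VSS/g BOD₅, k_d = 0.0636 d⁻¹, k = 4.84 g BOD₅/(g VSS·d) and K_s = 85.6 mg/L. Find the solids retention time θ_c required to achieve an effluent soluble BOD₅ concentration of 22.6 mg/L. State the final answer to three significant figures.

θ_c ≈ 1.86 d

At the target effluent, Y k S/(K_s+S) = 0.595×4.84×22.6/108.2 = 0.6015 d⁻¹.
Then 1/θ_c = μ − k_d = 0.6015 − 0.0636 = 0.5379 d⁻¹, giving θ_c = 1.859 d.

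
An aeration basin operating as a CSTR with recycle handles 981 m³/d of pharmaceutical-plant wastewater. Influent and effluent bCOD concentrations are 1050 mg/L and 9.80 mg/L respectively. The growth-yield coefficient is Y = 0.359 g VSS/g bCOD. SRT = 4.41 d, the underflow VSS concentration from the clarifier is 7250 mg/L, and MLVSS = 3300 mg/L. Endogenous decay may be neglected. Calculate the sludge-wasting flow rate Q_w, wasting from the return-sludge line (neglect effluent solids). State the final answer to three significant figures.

With k_d = 0 the design equation reduces to V = Y Q (S₀−S) θ_c / X = 0.359 × 981 × (1050 − 9.80) × 4.41 / 3300 = 489.6 m³.
Q_w = (V·X)/(θ_c X_r) = 489.6 × 3300 / (4.41 × 7250) = 50.53 m³/d.

Q_w ≈ 50.5 m³/d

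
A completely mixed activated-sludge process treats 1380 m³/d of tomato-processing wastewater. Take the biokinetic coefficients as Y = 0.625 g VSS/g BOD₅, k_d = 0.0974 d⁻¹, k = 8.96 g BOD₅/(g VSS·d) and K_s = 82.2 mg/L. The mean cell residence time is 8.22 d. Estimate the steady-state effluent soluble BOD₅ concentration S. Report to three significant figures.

For a completely mixed reactor with recycle the Lawrence–McCarty relation gives S = K_s·(1 + k_d·θ_c) / [θ_c·(Y·k − k_d) − 1] = 82.2 × (1 + 0.0974 × 8.22) / [8.22 × (0.625 × 8.96 − 0.0974) − 1] = 148.0 / 44.23 = 3.346 mg/L.

S ≈ 3.35 mg/L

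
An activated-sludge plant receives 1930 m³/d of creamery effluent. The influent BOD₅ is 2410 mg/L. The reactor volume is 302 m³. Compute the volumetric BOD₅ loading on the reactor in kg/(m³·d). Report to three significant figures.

Applied BOD₅ load per unit volume = Q·S₀/V = (1930 × 2410/1000)/302.0 = 15.40 kg BOD₅·m⁻³·d⁻¹.

L_v ≈ 15.4 kg BOD₅/(m³·d)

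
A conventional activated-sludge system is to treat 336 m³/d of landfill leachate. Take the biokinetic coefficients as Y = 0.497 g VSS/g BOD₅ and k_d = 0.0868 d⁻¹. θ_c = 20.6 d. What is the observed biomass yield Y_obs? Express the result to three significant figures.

Y_obs ≈ 0.178 g VSS/g BOD₅

The observed yield is Y_obs = Y/(1 + k_d·θ_c) = 0.497 / (1 + 0.0868 × 20.6) = 0.497 / 2.788 = 0.1783 g VSS per g BOD₅ removed.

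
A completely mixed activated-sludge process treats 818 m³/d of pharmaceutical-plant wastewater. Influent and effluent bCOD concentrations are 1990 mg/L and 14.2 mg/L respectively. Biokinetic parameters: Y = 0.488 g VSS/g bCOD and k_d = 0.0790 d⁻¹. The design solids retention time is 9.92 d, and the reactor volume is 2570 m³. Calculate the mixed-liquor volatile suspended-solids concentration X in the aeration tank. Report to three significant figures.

X ≈ 1710 mg/L

From V·X·(1 + k_d·θ_c) = Y·Q·(S₀ − S)·θ_c: X = 0.488 × 818 × (1990 − 14.2) × 9.92 / [2570 × (1 + 0.0790 × 9.92)] = 1707 mg/L.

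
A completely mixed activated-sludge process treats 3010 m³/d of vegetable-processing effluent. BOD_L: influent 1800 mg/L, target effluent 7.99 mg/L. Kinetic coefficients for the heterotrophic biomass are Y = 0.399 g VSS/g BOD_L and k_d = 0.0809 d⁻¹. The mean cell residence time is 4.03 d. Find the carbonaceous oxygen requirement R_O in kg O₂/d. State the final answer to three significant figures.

R_O ≈ 3090 kg O₂/d

Correct the yield for decay: Y_obs = Y/(1 + k_d θ_c) = 0.399 / (1 + 0.0809 × 4.03) = 0.399 / 1.326 = 0.3009.
ΔS = 1800 − 7.99 = 1792 mg/L, so the substrate removal rate is 3010 × 1792/1000 = 5394 kg BOD_L/d.
P_X = Y_obs·Q·(S₀ − S) = 0.3009 × 5394 = 1623 kg VSS/d.
R_O = Q·ΔS − 1.42 P_X = 5394 − 2305 = 3089 kg O₂/d.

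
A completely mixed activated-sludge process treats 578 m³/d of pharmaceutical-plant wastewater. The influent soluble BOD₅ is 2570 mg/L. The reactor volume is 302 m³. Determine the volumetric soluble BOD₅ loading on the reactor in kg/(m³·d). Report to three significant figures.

L_v ≈ 4.92 kg soluble BOD₅/(m³·d)

L_v = Q S₀ / V = 578 × 2570 × 10⁻³ / 302.0 = 4.919 kg/(m³·d).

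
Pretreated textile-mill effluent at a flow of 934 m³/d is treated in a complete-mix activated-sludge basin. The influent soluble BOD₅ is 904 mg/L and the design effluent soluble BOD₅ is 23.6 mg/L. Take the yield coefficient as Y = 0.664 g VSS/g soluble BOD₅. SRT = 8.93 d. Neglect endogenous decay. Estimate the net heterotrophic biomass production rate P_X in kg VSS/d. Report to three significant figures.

P_X ≈ 546 kg VSS/d

No decay correction is needed, so Y_obs = Y = 0.664.
ΔS = 904 − 23.6 = 880.4 mg/L, so the substrate removal rate is 934 × 880.4/1000 = 822.3 kg soluble BOD₅/d.
P_X = Y_obs · Q(S₀ − S) = 0.6640 × 822.3 = 546.0 kg VSS/d.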